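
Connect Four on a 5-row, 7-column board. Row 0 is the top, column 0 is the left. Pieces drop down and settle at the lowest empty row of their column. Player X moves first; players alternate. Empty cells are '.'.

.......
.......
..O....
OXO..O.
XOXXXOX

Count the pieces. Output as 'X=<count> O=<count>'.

X=6 O=6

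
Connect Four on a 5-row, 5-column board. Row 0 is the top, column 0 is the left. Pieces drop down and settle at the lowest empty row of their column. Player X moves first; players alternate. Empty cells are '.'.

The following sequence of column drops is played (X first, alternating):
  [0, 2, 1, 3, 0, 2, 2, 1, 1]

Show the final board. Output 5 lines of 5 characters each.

Move 1: X drops in col 0, lands at row 4
Move 2: O drops in col 2, lands at row 4
Move 3: X drops in col 1, lands at row 4
Move 4: O drops in col 3, lands at row 4
Move 5: X drops in col 0, lands at row 3
Move 6: O drops in col 2, lands at row 3
Move 7: X drops in col 2, lands at row 2
Move 8: O drops in col 1, lands at row 3
Move 9: X drops in col 1, lands at row 2

Answer: .....
.....
.XX..
XOO..
XXOO.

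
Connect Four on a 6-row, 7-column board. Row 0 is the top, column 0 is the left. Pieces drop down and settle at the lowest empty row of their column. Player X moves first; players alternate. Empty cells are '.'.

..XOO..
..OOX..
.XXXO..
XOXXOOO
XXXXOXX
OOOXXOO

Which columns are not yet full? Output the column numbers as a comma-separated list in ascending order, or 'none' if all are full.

col 0: top cell = '.' → open
col 1: top cell = '.' → open
col 2: top cell = 'X' → FULL
col 3: top cell = 'O' → FULL
col 4: top cell = 'O' → FULL
col 5: top cell = '.' → open
col 6: top cell = '.' → open

Answer: 0,1,5,6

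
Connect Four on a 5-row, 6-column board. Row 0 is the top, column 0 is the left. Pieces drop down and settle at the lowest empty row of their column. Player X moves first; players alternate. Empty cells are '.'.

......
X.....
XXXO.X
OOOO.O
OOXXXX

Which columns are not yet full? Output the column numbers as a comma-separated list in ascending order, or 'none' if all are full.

col 0: top cell = '.' → open
col 1: top cell = '.' → open
col 2: top cell = '.' → open
col 3: top cell = '.' → open
col 4: top cell = '.' → open
col 5: top cell = '.' → open

Answer: 0,1,2,3,4,5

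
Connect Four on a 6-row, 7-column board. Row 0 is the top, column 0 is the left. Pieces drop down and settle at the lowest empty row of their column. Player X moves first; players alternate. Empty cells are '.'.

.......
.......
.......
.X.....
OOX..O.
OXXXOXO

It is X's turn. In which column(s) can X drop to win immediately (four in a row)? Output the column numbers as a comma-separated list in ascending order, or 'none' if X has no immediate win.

Answer: none

Derivation:
col 0: drop X → no win
col 1: drop X → no win
col 2: drop X → no win
col 3: drop X → no win
col 4: drop X → no win
col 5: drop X → no win
col 6: drop X → no win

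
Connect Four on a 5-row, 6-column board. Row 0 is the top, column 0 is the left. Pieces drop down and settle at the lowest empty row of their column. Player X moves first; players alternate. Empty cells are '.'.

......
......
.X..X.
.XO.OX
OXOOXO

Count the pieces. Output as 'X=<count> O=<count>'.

X=6 O=6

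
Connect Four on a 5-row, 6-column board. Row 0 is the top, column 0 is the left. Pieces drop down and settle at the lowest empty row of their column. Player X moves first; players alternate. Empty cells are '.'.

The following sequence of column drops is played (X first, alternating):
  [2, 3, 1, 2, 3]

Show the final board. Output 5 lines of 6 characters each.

Move 1: X drops in col 2, lands at row 4
Move 2: O drops in col 3, lands at row 4
Move 3: X drops in col 1, lands at row 4
Move 4: O drops in col 2, lands at row 3
Move 5: X drops in col 3, lands at row 3

Answer: ......
......
......
..OX..
.XXO..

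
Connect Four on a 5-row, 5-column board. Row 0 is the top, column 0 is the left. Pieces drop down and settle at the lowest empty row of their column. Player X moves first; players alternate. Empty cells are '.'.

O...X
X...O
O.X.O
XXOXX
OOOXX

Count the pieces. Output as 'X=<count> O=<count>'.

X=9 O=8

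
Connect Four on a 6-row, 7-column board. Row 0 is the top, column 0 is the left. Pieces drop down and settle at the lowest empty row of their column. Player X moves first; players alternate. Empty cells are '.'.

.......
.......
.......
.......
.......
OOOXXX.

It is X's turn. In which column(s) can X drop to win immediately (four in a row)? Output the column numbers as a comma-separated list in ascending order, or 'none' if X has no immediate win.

Answer: 6

Derivation:
col 0: drop X → no win
col 1: drop X → no win
col 2: drop X → no win
col 3: drop X → no win
col 4: drop X → no win
col 5: drop X → no win
col 6: drop X → WIN!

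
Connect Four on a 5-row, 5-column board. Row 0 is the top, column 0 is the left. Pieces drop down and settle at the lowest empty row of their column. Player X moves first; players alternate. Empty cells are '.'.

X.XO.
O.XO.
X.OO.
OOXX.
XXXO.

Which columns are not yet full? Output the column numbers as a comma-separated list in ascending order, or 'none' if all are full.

col 0: top cell = 'X' → FULL
col 1: top cell = '.' → open
col 2: top cell = 'X' → FULL
col 3: top cell = 'O' → FULL
col 4: top cell = '.' → open

Answer: 1,4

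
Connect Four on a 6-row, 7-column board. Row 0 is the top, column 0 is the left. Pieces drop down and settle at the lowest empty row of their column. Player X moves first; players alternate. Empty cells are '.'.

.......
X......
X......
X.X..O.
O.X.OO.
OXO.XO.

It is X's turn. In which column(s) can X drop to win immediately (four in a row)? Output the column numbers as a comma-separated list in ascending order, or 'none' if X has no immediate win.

col 0: drop X → WIN!
col 1: drop X → no win
col 2: drop X → no win
col 3: drop X → no win
col 4: drop X → no win
col 5: drop X → no win
col 6: drop X → no win

Answer: 0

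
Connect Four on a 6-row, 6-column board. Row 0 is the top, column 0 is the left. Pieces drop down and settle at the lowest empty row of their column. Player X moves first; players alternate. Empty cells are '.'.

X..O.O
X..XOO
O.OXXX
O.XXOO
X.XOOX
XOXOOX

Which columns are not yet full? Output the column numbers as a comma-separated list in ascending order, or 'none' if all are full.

col 0: top cell = 'X' → FULL
col 1: top cell = '.' → open
col 2: top cell = '.' → open
col 3: top cell = 'O' → FULL
col 4: top cell = '.' → open
col 5: top cell = 'O' → FULL

Answer: 1,2,4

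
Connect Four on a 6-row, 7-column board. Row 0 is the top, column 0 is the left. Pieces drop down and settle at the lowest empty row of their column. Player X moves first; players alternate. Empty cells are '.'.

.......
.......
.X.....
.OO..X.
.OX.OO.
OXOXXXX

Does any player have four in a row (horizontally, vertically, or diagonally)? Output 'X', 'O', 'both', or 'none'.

X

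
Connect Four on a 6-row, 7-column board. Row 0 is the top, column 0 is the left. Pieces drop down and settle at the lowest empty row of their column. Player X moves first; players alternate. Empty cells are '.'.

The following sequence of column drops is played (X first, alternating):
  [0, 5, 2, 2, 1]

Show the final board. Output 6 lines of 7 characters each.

Move 1: X drops in col 0, lands at row 5
Move 2: O drops in col 5, lands at row 5
Move 3: X drops in col 2, lands at row 5
Move 4: O drops in col 2, lands at row 4
Move 5: X drops in col 1, lands at row 5

Answer: .......
.......
.......
.......
..O....
XXX..O.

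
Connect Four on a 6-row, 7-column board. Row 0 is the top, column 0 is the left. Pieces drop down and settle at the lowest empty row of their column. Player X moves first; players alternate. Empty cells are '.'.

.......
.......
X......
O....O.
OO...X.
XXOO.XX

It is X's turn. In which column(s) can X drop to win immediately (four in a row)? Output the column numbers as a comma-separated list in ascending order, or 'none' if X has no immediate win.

Answer: none

Derivation:
col 0: drop X → no win
col 1: drop X → no win
col 2: drop X → no win
col 3: drop X → no win
col 4: drop X → no win
col 5: drop X → no win
col 6: drop X → no win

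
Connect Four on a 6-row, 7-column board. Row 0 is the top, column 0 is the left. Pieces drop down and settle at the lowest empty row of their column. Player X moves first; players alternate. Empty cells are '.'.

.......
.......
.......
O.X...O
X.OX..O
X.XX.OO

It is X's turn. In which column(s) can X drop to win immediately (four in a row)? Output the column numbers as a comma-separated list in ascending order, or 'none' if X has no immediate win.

Answer: 1

Derivation:
col 0: drop X → no win
col 1: drop X → WIN!
col 2: drop X → no win
col 3: drop X → no win
col 4: drop X → no win
col 5: drop X → no win
col 6: drop X → no win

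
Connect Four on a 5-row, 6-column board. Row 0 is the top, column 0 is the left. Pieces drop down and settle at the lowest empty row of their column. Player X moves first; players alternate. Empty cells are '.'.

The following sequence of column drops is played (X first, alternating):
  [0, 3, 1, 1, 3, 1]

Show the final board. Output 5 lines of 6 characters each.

Move 1: X drops in col 0, lands at row 4
Move 2: O drops in col 3, lands at row 4
Move 3: X drops in col 1, lands at row 4
Move 4: O drops in col 1, lands at row 3
Move 5: X drops in col 3, lands at row 3
Move 6: O drops in col 1, lands at row 2

Answer: ......
......
.O....
.O.X..
XX.O..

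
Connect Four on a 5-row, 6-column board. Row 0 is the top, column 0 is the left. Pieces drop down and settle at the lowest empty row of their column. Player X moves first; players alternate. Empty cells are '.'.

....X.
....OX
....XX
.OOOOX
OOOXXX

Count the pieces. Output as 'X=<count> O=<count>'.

X=8 O=8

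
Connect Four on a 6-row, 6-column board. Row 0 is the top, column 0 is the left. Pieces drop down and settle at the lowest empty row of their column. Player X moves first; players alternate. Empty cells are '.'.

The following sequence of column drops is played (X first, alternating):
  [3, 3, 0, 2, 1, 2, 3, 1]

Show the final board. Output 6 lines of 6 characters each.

Move 1: X drops in col 3, lands at row 5
Move 2: O drops in col 3, lands at row 4
Move 3: X drops in col 0, lands at row 5
Move 4: O drops in col 2, lands at row 5
Move 5: X drops in col 1, lands at row 5
Move 6: O drops in col 2, lands at row 4
Move 7: X drops in col 3, lands at row 3
Move 8: O drops in col 1, lands at row 4

Answer: ......
......
......
...X..
.OOO..
XXOX..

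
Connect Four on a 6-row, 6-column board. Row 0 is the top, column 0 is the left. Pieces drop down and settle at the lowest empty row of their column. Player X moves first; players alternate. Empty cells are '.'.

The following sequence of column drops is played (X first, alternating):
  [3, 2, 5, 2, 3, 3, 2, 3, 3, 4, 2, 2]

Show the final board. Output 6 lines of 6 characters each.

Answer: ......
..OX..
..XO..
..XO..
..OX..
..OXOX

Derivation:
Move 1: X drops in col 3, lands at row 5
Move 2: O drops in col 2, lands at row 5
Move 3: X drops in col 5, lands at row 5
Move 4: O drops in col 2, lands at row 4
Move 5: X drops in col 3, lands at row 4
Move 6: O drops in col 3, lands at row 3
Move 7: X drops in col 2, lands at row 3
Move 8: O drops in col 3, lands at row 2
Move 9: X drops in col 3, lands at row 1
Move 10: O drops in col 4, lands at row 5
Move 11: X drops in col 2, lands at row 2
Move 12: O drops in col 2, lands at row 1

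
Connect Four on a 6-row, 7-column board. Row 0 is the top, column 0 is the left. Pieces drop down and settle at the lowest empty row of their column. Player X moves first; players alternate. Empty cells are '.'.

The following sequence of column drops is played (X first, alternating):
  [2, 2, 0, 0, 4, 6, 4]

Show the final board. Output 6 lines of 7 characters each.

Answer: .......
.......
.......
.......
O.O.X..
X.X.X.O

Derivation:
Move 1: X drops in col 2, lands at row 5
Move 2: O drops in col 2, lands at row 4
Move 3: X drops in col 0, lands at row 5
Move 4: O drops in col 0, lands at row 4
Move 5: X drops in col 4, lands at row 5
Move 6: O drops in col 6, lands at row 5
Move 7: X drops in col 4, lands at row 4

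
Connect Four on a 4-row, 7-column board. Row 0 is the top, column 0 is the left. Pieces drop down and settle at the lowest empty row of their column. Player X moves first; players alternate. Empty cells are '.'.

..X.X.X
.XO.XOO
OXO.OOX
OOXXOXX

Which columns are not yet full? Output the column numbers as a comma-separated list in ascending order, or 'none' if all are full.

Answer: 0,1,3,5

Derivation:
col 0: top cell = '.' → open
col 1: top cell = '.' → open
col 2: top cell = 'X' → FULL
col 3: top cell = '.' → open
col 4: top cell = 'X' → FULL
col 5: top cell = '.' → open
col 6: top cell = 'X' → FULL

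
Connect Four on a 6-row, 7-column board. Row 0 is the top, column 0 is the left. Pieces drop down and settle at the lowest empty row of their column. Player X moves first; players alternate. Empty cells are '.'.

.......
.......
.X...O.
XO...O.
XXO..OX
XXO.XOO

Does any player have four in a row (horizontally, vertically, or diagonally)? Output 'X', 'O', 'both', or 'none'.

O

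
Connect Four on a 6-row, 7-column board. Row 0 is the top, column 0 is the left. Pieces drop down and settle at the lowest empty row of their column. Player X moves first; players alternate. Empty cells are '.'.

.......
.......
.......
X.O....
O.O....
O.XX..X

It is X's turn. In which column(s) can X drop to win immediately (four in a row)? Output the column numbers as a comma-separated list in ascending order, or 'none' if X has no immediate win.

col 0: drop X → no win
col 1: drop X → no win
col 2: drop X → no win
col 3: drop X → no win
col 4: drop X → no win
col 5: drop X → no win
col 6: drop X → no win

Answer: none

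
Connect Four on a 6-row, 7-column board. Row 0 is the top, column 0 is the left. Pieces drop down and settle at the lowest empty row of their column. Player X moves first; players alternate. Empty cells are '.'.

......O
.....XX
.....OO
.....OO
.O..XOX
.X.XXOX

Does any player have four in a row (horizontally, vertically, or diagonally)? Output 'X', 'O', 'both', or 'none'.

O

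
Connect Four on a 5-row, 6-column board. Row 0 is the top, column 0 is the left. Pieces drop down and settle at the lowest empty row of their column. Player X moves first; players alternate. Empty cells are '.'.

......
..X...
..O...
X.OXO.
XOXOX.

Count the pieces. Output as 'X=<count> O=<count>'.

X=6 O=5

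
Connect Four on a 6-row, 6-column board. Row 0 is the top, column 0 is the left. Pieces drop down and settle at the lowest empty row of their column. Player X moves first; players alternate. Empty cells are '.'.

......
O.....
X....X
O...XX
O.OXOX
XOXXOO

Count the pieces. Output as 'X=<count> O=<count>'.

X=9 O=8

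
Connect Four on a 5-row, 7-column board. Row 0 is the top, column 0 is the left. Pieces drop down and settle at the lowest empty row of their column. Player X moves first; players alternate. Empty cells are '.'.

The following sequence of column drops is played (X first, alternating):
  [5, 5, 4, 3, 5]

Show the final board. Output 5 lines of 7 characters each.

Answer: .......
.......
.....X.
.....O.
...OXX.

Derivation:
Move 1: X drops in col 5, lands at row 4
Move 2: O drops in col 5, lands at row 3
Move 3: X drops in col 4, lands at row 4
Move 4: O drops in col 3, lands at row 4
Move 5: X drops in col 5, lands at row 2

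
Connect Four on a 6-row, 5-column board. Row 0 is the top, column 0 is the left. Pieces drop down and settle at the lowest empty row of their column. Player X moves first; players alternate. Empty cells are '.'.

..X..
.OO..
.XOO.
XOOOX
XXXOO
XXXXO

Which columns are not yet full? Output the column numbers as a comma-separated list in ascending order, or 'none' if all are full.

Answer: 0,1,3,4

Derivation:
col 0: top cell = '.' → open
col 1: top cell = '.' → open
col 2: top cell = 'X' → FULL
col 3: top cell = '.' → open
col 4: top cell = '.' → open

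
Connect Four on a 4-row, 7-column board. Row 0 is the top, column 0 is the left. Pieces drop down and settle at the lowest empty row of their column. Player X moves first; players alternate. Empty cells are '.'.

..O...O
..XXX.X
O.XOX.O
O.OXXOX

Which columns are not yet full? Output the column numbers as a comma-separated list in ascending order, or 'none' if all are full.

Answer: 0,1,3,4,5

Derivation:
col 0: top cell = '.' → open
col 1: top cell = '.' → open
col 2: top cell = 'O' → FULL
col 3: top cell = '.' → open
col 4: top cell = '.' → open
col 5: top cell = '.' → open
col 6: top cell = 'O' → FULL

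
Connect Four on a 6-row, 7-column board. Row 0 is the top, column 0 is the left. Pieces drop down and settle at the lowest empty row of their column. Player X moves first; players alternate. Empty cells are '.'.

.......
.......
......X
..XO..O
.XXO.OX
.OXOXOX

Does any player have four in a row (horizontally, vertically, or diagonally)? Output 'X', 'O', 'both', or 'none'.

none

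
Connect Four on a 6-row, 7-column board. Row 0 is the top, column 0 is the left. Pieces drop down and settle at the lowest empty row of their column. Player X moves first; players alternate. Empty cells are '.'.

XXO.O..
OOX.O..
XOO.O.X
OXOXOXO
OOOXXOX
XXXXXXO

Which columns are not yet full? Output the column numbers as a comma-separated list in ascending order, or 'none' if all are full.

Answer: 3,5,6

Derivation:
col 0: top cell = 'X' → FULL
col 1: top cell = 'X' → FULL
col 2: top cell = 'O' → FULL
col 3: top cell = '.' → open
col 4: top cell = 'O' → FULL
col 5: top cell = '.' → open
col 6: top cell = '.' → open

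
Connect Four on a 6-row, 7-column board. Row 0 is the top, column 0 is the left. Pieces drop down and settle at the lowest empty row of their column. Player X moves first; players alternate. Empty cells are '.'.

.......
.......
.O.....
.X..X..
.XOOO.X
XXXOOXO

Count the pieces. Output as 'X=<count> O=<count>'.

X=8 O=7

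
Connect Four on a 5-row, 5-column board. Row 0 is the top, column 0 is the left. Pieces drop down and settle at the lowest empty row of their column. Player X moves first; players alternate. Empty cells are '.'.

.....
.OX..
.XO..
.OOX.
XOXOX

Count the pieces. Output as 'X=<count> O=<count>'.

X=6 O=6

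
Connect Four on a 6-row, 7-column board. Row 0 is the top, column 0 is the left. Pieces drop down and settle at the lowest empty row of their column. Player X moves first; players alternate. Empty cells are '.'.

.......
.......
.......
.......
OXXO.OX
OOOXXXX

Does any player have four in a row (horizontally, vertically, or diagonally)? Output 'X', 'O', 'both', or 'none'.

X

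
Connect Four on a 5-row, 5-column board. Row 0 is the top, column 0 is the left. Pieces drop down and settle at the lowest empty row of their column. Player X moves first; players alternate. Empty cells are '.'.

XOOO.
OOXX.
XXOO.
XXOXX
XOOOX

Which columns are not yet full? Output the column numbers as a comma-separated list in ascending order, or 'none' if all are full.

Answer: 4

Derivation:
col 0: top cell = 'X' → FULL
col 1: top cell = 'O' → FULL
col 2: top cell = 'O' → FULL
col 3: top cell = 'O' → FULL
col 4: top cell = '.' → open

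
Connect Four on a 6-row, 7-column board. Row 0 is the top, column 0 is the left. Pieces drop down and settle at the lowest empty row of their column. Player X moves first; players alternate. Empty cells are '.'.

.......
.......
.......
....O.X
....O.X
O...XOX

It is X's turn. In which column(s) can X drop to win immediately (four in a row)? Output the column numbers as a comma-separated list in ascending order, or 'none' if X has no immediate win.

Answer: 6

Derivation:
col 0: drop X → no win
col 1: drop X → no win
col 2: drop X → no win
col 3: drop X → no win
col 4: drop X → no win
col 5: drop X → no win
col 6: drop X → WIN!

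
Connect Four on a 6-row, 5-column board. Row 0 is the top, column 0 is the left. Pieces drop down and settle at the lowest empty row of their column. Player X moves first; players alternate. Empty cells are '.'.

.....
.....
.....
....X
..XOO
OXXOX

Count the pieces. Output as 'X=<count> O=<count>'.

X=5 O=4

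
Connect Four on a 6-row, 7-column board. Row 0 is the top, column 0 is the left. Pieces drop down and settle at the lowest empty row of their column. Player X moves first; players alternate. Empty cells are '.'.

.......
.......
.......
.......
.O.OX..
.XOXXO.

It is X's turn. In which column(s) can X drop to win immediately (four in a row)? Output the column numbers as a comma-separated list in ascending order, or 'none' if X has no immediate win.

Answer: none

Derivation:
col 0: drop X → no win
col 1: drop X → no win
col 2: drop X → no win
col 3: drop X → no win
col 4: drop X → no win
col 5: drop X → no win
col 6: drop X → no win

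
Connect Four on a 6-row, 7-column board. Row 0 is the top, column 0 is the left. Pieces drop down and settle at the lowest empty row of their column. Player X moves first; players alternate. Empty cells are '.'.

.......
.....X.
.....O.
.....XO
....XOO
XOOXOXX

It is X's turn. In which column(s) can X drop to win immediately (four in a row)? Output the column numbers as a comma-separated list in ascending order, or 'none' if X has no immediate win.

col 0: drop X → no win
col 1: drop X → no win
col 2: drop X → no win
col 3: drop X → no win
col 4: drop X → no win
col 5: drop X → no win
col 6: drop X → WIN!

Answer: 6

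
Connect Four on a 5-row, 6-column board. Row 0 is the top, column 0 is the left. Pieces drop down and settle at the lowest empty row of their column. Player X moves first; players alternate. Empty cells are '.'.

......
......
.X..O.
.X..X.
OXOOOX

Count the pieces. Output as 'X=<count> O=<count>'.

X=5 O=5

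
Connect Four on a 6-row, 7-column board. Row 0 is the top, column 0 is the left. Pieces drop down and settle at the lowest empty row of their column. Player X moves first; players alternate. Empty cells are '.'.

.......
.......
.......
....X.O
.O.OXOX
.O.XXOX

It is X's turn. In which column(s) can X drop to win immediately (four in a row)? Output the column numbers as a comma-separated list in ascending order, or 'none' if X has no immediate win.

col 0: drop X → no win
col 1: drop X → no win
col 2: drop X → no win
col 3: drop X → no win
col 4: drop X → WIN!
col 5: drop X → no win
col 6: drop X → no win

Answer: 4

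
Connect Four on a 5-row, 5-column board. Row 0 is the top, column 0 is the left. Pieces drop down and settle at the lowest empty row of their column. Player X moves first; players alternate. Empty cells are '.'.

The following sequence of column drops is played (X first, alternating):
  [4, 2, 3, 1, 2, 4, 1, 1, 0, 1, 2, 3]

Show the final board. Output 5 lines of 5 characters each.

Answer: .....
.O...
.OX..
.XXOO
XOOXX

Derivation:
Move 1: X drops in col 4, lands at row 4
Move 2: O drops in col 2, lands at row 4
Move 3: X drops in col 3, lands at row 4
Move 4: O drops in col 1, lands at row 4
Move 5: X drops in col 2, lands at row 3
Move 6: O drops in col 4, lands at row 3
Move 7: X drops in col 1, lands at row 3
Move 8: O drops in col 1, lands at row 2
Move 9: X drops in col 0, lands at row 4
Move 10: O drops in col 1, lands at row 1
Move 11: X drops in col 2, lands at row 2
Move 12: O drops in col 3, lands at row 3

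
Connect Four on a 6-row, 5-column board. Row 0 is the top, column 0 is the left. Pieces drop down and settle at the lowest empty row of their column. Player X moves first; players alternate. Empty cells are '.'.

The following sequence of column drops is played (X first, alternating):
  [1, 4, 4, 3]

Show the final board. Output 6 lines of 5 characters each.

Answer: .....
.....
.....
.....
....X
.X.OO

Derivation:
Move 1: X drops in col 1, lands at row 5
Move 2: O drops in col 4, lands at row 5
Move 3: X drops in col 4, lands at row 4
Move 4: O drops in col 3, lands at row 5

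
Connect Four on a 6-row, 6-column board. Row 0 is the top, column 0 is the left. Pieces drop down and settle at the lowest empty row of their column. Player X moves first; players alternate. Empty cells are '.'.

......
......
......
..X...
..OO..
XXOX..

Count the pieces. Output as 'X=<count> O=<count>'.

X=4 O=3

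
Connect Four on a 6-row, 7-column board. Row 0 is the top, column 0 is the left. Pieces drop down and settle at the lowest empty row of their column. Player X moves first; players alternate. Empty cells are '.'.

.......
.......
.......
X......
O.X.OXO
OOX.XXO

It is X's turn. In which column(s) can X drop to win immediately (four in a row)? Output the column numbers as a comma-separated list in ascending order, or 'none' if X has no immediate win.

col 0: drop X → no win
col 1: drop X → no win
col 2: drop X → no win
col 3: drop X → WIN!
col 4: drop X → no win
col 5: drop X → no win
col 6: drop X → no win

Answer: 3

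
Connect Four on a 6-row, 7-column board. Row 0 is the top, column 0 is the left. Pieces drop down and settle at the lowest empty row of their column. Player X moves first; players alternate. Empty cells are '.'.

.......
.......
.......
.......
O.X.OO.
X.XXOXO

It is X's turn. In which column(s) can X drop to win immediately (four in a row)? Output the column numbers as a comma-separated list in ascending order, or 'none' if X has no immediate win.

Answer: 1

Derivation:
col 0: drop X → no win
col 1: drop X → WIN!
col 2: drop X → no win
col 3: drop X → no win
col 4: drop X → no win
col 5: drop X → no win
col 6: drop X → no win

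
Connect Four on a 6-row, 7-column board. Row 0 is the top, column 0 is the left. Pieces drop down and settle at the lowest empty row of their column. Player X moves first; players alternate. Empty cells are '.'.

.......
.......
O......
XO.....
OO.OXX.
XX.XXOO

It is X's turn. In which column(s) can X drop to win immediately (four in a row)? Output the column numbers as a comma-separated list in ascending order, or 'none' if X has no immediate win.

col 0: drop X → no win
col 1: drop X → no win
col 2: drop X → WIN!
col 3: drop X → no win
col 4: drop X → no win
col 5: drop X → no win
col 6: drop X → no win

Answer: 2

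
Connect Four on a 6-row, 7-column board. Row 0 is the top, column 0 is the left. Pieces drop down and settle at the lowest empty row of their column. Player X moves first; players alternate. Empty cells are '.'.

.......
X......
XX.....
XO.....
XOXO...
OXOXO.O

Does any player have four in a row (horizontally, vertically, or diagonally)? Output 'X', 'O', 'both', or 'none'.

X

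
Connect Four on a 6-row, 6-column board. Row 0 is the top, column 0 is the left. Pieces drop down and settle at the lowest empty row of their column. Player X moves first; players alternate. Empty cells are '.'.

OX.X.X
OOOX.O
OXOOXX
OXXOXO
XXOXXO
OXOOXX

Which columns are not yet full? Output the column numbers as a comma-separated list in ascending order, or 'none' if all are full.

Answer: 2,4

Derivation:
col 0: top cell = 'O' → FULL
col 1: top cell = 'X' → FULL
col 2: top cell = '.' → open
col 3: top cell = 'X' → FULL
col 4: top cell = '.' → open
col 5: top cell = 'X' → FULL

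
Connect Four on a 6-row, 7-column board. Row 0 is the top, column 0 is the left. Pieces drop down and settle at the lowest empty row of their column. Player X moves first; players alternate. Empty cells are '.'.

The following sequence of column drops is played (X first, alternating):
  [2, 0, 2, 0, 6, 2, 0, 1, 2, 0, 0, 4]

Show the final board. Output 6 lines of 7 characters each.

Answer: .......
X......
O.X....
X.O....
O.X....
OOX.O.X

Derivation:
Move 1: X drops in col 2, lands at row 5
Move 2: O drops in col 0, lands at row 5
Move 3: X drops in col 2, lands at row 4
Move 4: O drops in col 0, lands at row 4
Move 5: X drops in col 6, lands at row 5
Move 6: O drops in col 2, lands at row 3
Move 7: X drops in col 0, lands at row 3
Move 8: O drops in col 1, lands at row 5
Move 9: X drops in col 2, lands at row 2
Move 10: O drops in col 0, lands at row 2
Move 11: X drops in col 0, lands at row 1
Move 12: O drops in col 4, lands at row 5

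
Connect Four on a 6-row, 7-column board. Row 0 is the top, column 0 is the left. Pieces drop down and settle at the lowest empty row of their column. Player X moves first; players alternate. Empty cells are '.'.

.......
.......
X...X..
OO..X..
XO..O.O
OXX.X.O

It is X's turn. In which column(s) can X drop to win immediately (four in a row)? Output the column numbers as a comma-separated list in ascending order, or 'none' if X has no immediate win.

Answer: 3

Derivation:
col 0: drop X → no win
col 1: drop X → no win
col 2: drop X → no win
col 3: drop X → WIN!
col 4: drop X → no win
col 5: drop X → no win
col 6: drop X → no win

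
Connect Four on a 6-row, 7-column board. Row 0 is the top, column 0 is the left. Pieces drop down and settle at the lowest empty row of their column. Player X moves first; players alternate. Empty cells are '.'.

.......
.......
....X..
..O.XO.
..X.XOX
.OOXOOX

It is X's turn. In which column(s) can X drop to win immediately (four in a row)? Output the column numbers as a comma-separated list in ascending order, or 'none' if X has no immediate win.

Answer: 4

Derivation:
col 0: drop X → no win
col 1: drop X → no win
col 2: drop X → no win
col 3: drop X → no win
col 4: drop X → WIN!
col 5: drop X → no win
col 6: drop X → no win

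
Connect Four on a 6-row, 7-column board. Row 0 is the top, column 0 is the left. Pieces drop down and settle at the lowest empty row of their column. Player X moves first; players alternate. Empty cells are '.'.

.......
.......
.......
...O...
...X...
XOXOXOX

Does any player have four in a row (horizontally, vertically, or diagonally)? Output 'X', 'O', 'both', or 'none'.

none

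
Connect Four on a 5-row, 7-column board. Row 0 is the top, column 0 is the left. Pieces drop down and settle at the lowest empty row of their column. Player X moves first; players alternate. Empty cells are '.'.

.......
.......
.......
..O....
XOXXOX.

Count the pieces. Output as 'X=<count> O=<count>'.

X=4 O=3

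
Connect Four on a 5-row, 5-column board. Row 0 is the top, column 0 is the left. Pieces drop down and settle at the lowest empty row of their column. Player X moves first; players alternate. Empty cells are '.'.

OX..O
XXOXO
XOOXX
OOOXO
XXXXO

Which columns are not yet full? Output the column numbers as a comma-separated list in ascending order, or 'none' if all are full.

col 0: top cell = 'O' → FULL
col 1: top cell = 'X' → FULL
col 2: top cell = '.' → open
col 3: top cell = '.' → open
col 4: top cell = 'O' → FULL

Answer: 2,3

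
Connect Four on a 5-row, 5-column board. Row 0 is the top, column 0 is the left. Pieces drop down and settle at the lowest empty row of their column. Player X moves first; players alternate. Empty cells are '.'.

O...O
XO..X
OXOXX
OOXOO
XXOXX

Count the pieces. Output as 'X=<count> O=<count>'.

X=10 O=10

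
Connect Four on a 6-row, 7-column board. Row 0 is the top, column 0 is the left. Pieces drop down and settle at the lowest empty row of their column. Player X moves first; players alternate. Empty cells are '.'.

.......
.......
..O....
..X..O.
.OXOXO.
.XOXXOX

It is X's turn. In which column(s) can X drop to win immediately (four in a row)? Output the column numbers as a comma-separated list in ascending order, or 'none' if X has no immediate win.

col 0: drop X → no win
col 1: drop X → no win
col 2: drop X → no win
col 3: drop X → no win
col 4: drop X → no win
col 5: drop X → no win
col 6: drop X → no win

Answer: none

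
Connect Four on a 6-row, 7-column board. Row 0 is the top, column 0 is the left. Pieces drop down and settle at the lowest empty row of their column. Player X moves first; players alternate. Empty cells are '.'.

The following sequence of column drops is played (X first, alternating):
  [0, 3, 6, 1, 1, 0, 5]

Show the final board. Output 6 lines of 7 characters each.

Answer: .......
.......
.......
.......
OX.....
XO.O.XX

Derivation:
Move 1: X drops in col 0, lands at row 5
Move 2: O drops in col 3, lands at row 5
Move 3: X drops in col 6, lands at row 5
Move 4: O drops in col 1, lands at row 5
Move 5: X drops in col 1, lands at row 4
Move 6: O drops in col 0, lands at row 4
Move 7: X drops in col 5, lands at row 5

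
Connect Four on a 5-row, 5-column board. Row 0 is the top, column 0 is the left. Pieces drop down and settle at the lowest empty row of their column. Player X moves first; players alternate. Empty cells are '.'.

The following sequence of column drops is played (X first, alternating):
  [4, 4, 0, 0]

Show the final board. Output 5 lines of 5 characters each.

Answer: .....
.....
.....
O...O
X...X

Derivation:
Move 1: X drops in col 4, lands at row 4
Move 2: O drops in col 4, lands at row 3
Move 3: X drops in col 0, lands at row 4
Move 4: O drops in col 0, lands at row 3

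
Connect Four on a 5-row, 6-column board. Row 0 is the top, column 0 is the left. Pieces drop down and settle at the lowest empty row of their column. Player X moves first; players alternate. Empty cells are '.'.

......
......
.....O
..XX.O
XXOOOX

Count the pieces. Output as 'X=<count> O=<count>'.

X=5 O=5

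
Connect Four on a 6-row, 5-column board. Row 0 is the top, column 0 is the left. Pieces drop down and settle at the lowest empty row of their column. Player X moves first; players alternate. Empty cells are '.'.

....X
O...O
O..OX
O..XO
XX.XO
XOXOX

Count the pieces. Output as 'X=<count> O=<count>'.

X=9 O=9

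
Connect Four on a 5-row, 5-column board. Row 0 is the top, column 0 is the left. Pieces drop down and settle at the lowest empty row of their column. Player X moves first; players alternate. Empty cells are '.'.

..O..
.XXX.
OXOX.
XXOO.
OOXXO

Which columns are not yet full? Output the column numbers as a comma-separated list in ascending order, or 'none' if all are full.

col 0: top cell = '.' → open
col 1: top cell = '.' → open
col 2: top cell = 'O' → FULL
col 3: top cell = '.' → open
col 4: top cell = '.' → open

Answer: 0,1,3,4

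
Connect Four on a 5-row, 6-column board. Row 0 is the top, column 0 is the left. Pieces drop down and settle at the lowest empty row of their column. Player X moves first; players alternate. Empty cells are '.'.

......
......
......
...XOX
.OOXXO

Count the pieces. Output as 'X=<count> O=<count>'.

X=4 O=4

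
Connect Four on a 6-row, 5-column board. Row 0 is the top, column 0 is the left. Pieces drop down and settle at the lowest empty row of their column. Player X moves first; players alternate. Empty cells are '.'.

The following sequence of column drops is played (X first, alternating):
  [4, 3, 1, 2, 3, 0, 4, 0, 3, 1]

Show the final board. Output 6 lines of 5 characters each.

Move 1: X drops in col 4, lands at row 5
Move 2: O drops in col 3, lands at row 5
Move 3: X drops in col 1, lands at row 5
Move 4: O drops in col 2, lands at row 5
Move 5: X drops in col 3, lands at row 4
Move 6: O drops in col 0, lands at row 5
Move 7: X drops in col 4, lands at row 4
Move 8: O drops in col 0, lands at row 4
Move 9: X drops in col 3, lands at row 3
Move 10: O drops in col 1, lands at row 4

Answer: .....
.....
.....
...X.
OO.XX
OXOOX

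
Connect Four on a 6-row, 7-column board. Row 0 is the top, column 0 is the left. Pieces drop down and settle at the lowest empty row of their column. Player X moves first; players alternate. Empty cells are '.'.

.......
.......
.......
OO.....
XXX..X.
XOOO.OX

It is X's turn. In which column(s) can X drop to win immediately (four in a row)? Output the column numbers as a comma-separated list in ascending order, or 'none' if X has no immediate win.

col 0: drop X → no win
col 1: drop X → no win
col 2: drop X → no win
col 3: drop X → WIN!
col 4: drop X → no win
col 5: drop X → no win
col 6: drop X → no win

Answer: 3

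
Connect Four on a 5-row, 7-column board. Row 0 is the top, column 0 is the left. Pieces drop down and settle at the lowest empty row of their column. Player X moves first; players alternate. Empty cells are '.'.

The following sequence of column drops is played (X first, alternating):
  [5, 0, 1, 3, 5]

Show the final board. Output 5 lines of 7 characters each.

Answer: .......
.......
.......
.....X.
OX.O.X.

Derivation:
Move 1: X drops in col 5, lands at row 4
Move 2: O drops in col 0, lands at row 4
Move 3: X drops in col 1, lands at row 4
Move 4: O drops in col 3, lands at row 4
Move 5: X drops in col 5, lands at row 3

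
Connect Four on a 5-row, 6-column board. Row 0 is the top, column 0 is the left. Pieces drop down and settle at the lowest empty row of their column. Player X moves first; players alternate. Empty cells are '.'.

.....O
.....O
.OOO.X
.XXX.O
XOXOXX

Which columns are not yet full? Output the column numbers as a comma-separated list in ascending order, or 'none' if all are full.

Answer: 0,1,2,3,4

Derivation:
col 0: top cell = '.' → open
col 1: top cell = '.' → open
col 2: top cell = '.' → open
col 3: top cell = '.' → open
col 4: top cell = '.' → open
col 5: top cell = 'O' → FULL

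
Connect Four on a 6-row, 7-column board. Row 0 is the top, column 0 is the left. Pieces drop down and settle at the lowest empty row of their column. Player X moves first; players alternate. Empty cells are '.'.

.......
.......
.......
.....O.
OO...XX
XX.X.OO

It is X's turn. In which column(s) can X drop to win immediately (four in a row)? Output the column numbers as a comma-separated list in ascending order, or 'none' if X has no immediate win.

col 0: drop X → no win
col 1: drop X → no win
col 2: drop X → WIN!
col 3: drop X → no win
col 4: drop X → no win
col 5: drop X → no win
col 6: drop X → no win

Answer: 2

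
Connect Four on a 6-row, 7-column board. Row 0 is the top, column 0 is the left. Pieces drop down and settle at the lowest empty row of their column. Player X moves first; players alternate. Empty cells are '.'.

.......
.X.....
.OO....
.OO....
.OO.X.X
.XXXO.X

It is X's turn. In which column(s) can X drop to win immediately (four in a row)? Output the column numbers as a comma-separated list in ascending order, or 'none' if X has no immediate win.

Answer: 0

Derivation:
col 0: drop X → WIN!
col 1: drop X → no win
col 2: drop X → no win
col 3: drop X → no win
col 4: drop X → no win
col 5: drop X → no win
col 6: drop X → no win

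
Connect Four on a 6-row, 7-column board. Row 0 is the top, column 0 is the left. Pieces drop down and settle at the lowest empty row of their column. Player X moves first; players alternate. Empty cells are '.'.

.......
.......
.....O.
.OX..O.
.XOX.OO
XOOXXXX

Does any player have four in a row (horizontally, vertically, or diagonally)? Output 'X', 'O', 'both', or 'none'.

X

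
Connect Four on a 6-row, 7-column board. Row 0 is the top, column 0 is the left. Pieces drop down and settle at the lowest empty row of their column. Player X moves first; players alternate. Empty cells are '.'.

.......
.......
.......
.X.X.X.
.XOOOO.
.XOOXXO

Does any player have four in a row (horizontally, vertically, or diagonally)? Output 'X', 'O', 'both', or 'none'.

O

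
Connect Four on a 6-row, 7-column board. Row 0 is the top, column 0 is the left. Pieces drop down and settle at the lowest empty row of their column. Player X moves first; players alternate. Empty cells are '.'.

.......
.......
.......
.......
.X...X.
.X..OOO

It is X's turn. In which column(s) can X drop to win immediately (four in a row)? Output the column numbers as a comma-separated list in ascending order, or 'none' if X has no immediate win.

Answer: none

Derivation:
col 0: drop X → no win
col 1: drop X → no win
col 2: drop X → no win
col 3: drop X → no win
col 4: drop X → no win
col 5: drop X → no win
col 6: drop X → no win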